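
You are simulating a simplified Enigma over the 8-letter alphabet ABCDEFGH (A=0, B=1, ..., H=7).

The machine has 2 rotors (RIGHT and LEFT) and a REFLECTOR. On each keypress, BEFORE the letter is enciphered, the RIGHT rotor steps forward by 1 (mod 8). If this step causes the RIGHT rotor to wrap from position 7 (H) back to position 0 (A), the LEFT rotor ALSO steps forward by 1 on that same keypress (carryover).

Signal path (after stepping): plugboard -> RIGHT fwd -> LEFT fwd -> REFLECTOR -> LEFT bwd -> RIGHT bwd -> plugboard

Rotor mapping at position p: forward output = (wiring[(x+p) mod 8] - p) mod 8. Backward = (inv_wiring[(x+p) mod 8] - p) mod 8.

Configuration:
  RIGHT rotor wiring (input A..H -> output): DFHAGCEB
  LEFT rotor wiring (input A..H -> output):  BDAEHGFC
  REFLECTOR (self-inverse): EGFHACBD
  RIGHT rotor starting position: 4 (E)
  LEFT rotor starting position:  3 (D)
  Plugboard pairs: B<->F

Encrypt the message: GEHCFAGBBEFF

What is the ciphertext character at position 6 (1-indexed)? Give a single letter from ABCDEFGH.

Char 1 ('G'): step: R->5, L=3; G->plug->G->R->D->L->C->refl->F->L'->H->R'->B->plug->F
Char 2 ('E'): step: R->6, L=3; E->plug->E->R->B->L->E->refl->A->L'->G->R'->A->plug->A
Char 3 ('H'): step: R->7, L=3; H->plug->H->R->F->L->G->refl->B->L'->A->R'->D->plug->D
Char 4 ('C'): step: R->0, L->4 (L advanced); C->plug->C->R->H->L->A->refl->E->L'->G->R'->E->plug->E
Char 5 ('F'): step: R->1, L=4; F->plug->B->R->G->L->E->refl->A->L'->H->R'->C->plug->C
Char 6 ('A'): step: R->2, L=4; A->plug->A->R->F->L->H->refl->D->L'->A->R'->D->plug->D

D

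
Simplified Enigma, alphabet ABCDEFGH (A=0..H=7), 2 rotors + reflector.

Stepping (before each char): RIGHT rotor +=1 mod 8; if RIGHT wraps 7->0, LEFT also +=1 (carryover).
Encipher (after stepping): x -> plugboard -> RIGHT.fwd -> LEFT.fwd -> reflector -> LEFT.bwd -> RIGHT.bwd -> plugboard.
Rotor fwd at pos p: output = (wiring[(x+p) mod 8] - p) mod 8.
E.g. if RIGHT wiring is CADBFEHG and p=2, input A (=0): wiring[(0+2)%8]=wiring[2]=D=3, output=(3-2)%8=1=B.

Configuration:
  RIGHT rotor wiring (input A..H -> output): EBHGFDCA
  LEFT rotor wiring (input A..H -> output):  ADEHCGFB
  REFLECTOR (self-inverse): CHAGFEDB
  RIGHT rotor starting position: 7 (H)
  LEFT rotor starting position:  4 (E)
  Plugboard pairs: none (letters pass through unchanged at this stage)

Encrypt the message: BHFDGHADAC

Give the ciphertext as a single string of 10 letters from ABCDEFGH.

Answer: DDDBDBDBBA

Derivation:
Char 1 ('B'): step: R->0, L->5 (L advanced); B->plug->B->R->B->L->A->refl->C->L'->G->R'->D->plug->D
Char 2 ('H'): step: R->1, L=5; H->plug->H->R->D->L->D->refl->G->L'->E->R'->D->plug->D
Char 3 ('F'): step: R->2, L=5; F->plug->F->R->G->L->C->refl->A->L'->B->R'->D->plug->D
Char 4 ('D'): step: R->3, L=5; D->plug->D->R->H->L->F->refl->E->L'->C->R'->B->plug->B
Char 5 ('G'): step: R->4, L=5; G->plug->G->R->D->L->D->refl->G->L'->E->R'->D->plug->D
Char 6 ('H'): step: R->5, L=5; H->plug->H->R->A->L->B->refl->H->L'->F->R'->B->plug->B
Char 7 ('A'): step: R->6, L=5; A->plug->A->R->E->L->G->refl->D->L'->D->R'->D->plug->D
Char 8 ('D'): step: R->7, L=5; D->plug->D->R->A->L->B->refl->H->L'->F->R'->B->plug->B
Char 9 ('A'): step: R->0, L->6 (L advanced); A->plug->A->R->E->L->G->refl->D->L'->B->R'->B->plug->B
Char 10 ('C'): step: R->1, L=6; C->plug->C->R->F->L->B->refl->H->L'->A->R'->A->plug->A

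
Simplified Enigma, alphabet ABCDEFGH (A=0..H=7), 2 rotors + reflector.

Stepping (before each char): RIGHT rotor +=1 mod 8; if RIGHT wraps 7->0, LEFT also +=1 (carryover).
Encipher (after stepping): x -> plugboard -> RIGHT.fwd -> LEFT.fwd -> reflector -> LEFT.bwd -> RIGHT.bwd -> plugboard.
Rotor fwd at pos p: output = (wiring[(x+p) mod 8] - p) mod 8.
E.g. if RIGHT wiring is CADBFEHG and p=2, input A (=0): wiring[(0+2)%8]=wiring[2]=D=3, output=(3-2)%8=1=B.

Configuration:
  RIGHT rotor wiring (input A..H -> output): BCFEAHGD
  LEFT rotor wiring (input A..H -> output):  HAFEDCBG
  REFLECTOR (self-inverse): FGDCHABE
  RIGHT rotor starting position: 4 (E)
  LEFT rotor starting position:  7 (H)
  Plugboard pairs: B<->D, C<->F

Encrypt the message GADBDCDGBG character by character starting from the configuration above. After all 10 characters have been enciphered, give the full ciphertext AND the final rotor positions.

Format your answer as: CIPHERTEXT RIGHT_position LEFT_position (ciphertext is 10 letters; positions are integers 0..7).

Char 1 ('G'): step: R->5, L=7; G->plug->G->R->H->L->C->refl->D->L'->G->R'->C->plug->F
Char 2 ('A'): step: R->6, L=7; A->plug->A->R->A->L->H->refl->E->L'->F->R'->B->plug->D
Char 3 ('D'): step: R->7, L=7; D->plug->B->R->C->L->B->refl->G->L'->D->R'->C->plug->F
Char 4 ('B'): step: R->0, L->0 (L advanced); B->plug->D->R->E->L->D->refl->C->L'->F->R'->C->plug->F
Char 5 ('D'): step: R->1, L=0; D->plug->B->R->E->L->D->refl->C->L'->F->R'->F->plug->C
Char 6 ('C'): step: R->2, L=0; C->plug->F->R->B->L->A->refl->F->L'->C->R'->B->plug->D
Char 7 ('D'): step: R->3, L=0; D->plug->B->R->F->L->C->refl->D->L'->E->R'->C->plug->F
Char 8 ('G'): step: R->4, L=0; G->plug->G->R->B->L->A->refl->F->L'->C->R'->C->plug->F
Char 9 ('B'): step: R->5, L=0; B->plug->D->R->E->L->D->refl->C->L'->F->R'->E->plug->E
Char 10 ('G'): step: R->6, L=0; G->plug->G->R->C->L->F->refl->A->L'->B->R'->H->plug->H
Final: ciphertext=FDFFCDFFEH, RIGHT=6, LEFT=0

Answer: FDFFCDFFEH 6 0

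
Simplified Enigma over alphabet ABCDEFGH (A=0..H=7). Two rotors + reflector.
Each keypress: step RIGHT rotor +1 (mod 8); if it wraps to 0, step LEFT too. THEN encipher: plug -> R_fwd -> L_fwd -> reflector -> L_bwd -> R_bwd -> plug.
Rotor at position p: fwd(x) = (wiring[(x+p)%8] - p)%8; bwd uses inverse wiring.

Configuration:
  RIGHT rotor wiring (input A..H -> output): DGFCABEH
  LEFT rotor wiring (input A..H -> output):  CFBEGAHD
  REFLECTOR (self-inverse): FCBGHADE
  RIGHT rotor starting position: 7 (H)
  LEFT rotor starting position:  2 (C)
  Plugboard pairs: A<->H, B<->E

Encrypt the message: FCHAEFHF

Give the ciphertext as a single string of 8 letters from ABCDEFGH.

Answer: ADFBDDDC

Derivation:
Char 1 ('F'): step: R->0, L->3 (L advanced); F->plug->F->R->B->L->D->refl->G->L'->H->R'->H->plug->A
Char 2 ('C'): step: R->1, L=3; C->plug->C->R->B->L->D->refl->G->L'->H->R'->D->plug->D
Char 3 ('H'): step: R->2, L=3; H->plug->A->R->D->L->E->refl->H->L'->F->R'->F->plug->F
Char 4 ('A'): step: R->3, L=3; A->plug->H->R->C->L->F->refl->A->L'->E->R'->E->plug->B
Char 5 ('E'): step: R->4, L=3; E->plug->B->R->F->L->H->refl->E->L'->D->R'->D->plug->D
Char 6 ('F'): step: R->5, L=3; F->plug->F->R->A->L->B->refl->C->L'->G->R'->D->plug->D
Char 7 ('H'): step: R->6, L=3; H->plug->A->R->G->L->C->refl->B->L'->A->R'->D->plug->D
Char 8 ('F'): step: R->7, L=3; F->plug->F->R->B->L->D->refl->G->L'->H->R'->C->plug->C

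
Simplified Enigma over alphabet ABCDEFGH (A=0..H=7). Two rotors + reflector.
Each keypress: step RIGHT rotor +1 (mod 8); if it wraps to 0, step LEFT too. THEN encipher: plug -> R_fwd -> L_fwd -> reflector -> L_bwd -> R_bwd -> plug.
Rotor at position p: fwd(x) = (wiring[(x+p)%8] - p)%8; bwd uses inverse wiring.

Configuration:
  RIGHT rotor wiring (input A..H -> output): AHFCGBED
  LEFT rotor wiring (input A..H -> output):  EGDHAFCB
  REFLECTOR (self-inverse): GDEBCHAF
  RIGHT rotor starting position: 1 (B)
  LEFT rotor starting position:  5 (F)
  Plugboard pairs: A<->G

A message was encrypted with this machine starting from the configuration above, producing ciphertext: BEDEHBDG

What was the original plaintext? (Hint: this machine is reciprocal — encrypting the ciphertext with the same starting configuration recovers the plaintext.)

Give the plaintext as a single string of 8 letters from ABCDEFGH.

Answer: HFECDEHE

Derivation:
Char 1 ('B'): step: R->2, L=5; B->plug->B->R->A->L->A->refl->G->L'->F->R'->H->plug->H
Char 2 ('E'): step: R->3, L=5; E->plug->E->R->A->L->A->refl->G->L'->F->R'->F->plug->F
Char 3 ('D'): step: R->4, L=5; D->plug->D->R->H->L->D->refl->B->L'->E->R'->E->plug->E
Char 4 ('E'): step: R->5, L=5; E->plug->E->R->C->L->E->refl->C->L'->G->R'->C->plug->C
Char 5 ('H'): step: R->6, L=5; H->plug->H->R->D->L->H->refl->F->L'->B->R'->D->plug->D
Char 6 ('B'): step: R->7, L=5; B->plug->B->R->B->L->F->refl->H->L'->D->R'->E->plug->E
Char 7 ('D'): step: R->0, L->6 (L advanced); D->plug->D->R->C->L->G->refl->A->L'->D->R'->H->plug->H
Char 8 ('G'): step: R->1, L=6; G->plug->A->R->G->L->C->refl->E->L'->A->R'->E->plug->E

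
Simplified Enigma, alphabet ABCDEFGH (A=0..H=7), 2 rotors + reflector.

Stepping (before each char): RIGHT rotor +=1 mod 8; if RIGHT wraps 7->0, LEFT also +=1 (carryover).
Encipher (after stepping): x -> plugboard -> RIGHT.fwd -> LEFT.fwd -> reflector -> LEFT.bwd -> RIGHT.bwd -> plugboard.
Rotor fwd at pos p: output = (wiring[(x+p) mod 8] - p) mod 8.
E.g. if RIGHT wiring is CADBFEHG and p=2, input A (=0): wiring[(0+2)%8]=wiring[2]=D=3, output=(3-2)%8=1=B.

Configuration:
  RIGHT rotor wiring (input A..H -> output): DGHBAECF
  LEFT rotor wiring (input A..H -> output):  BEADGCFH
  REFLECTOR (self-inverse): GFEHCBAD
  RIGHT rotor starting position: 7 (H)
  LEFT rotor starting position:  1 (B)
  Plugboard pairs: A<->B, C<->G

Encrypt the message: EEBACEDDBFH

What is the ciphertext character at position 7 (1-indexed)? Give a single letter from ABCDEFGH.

Char 1 ('E'): step: R->0, L->2 (L advanced); E->plug->E->R->A->L->G->refl->A->L'->D->R'->A->plug->B
Char 2 ('E'): step: R->1, L=2; E->plug->E->R->D->L->A->refl->G->L'->A->R'->C->plug->G
Char 3 ('B'): step: R->2, L=2; B->plug->A->R->F->L->F->refl->B->L'->B->R'->G->plug->C
Char 4 ('A'): step: R->3, L=2; A->plug->B->R->F->L->F->refl->B->L'->B->R'->C->plug->G
Char 5 ('C'): step: R->4, L=2; C->plug->G->R->D->L->A->refl->G->L'->A->R'->B->plug->A
Char 6 ('E'): step: R->5, L=2; E->plug->E->R->B->L->B->refl->F->L'->F->R'->B->plug->A
Char 7 ('D'): step: R->6, L=2; D->plug->D->R->A->L->G->refl->A->L'->D->R'->F->plug->F

F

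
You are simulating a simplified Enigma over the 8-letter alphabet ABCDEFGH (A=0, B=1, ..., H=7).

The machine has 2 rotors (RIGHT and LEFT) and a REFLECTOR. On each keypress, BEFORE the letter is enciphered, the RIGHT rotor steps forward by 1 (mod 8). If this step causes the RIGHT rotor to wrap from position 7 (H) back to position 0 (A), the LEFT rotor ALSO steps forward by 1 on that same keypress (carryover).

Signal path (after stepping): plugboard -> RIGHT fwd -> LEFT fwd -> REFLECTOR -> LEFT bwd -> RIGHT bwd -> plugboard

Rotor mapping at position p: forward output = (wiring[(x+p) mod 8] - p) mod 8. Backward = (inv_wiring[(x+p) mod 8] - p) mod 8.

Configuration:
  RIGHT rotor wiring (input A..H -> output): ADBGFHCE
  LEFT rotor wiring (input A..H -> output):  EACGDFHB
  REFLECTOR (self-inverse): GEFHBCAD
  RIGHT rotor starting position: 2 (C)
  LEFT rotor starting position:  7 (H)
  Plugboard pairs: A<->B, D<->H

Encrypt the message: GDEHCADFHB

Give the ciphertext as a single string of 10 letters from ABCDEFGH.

Answer: EGCCDCAHGA

Derivation:
Char 1 ('G'): step: R->3, L=7; G->plug->G->R->A->L->C->refl->F->L'->B->R'->E->plug->E
Char 2 ('D'): step: R->4, L=7; D->plug->H->R->C->L->B->refl->E->L'->F->R'->G->plug->G
Char 3 ('E'): step: R->5, L=7; E->plug->E->R->G->L->G->refl->A->L'->H->R'->C->plug->C
Char 4 ('H'): step: R->6, L=7; H->plug->D->R->F->L->E->refl->B->L'->C->R'->C->plug->C
Char 5 ('C'): step: R->7, L=7; C->plug->C->R->E->L->H->refl->D->L'->D->R'->H->plug->D
Char 6 ('A'): step: R->0, L->0 (L advanced); A->plug->B->R->D->L->G->refl->A->L'->B->R'->C->plug->C
Char 7 ('D'): step: R->1, L=0; D->plug->H->R->H->L->B->refl->E->L'->A->R'->B->plug->A
Char 8 ('F'): step: R->2, L=0; F->plug->F->R->C->L->C->refl->F->L'->F->R'->D->plug->H
Char 9 ('H'): step: R->3, L=0; H->plug->D->R->H->L->B->refl->E->L'->A->R'->G->plug->G
Char 10 ('B'): step: R->4, L=0; B->plug->A->R->B->L->A->refl->G->L'->D->R'->B->plug->A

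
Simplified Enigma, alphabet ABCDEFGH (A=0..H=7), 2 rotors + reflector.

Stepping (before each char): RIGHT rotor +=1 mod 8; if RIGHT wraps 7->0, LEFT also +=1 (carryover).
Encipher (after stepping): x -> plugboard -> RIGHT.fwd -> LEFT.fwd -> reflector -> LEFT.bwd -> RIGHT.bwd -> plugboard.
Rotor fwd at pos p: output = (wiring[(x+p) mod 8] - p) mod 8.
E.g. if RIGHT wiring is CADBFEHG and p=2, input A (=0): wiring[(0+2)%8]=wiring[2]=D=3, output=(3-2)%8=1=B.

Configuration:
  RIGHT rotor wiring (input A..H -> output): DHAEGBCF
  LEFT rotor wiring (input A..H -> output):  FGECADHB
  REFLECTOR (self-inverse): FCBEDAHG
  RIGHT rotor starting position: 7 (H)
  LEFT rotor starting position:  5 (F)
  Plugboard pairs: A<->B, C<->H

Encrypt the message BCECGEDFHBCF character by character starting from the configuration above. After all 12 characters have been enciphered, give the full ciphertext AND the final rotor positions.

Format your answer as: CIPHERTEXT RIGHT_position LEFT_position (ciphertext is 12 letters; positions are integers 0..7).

Answer: AGBBBBHCCGEC 3 7

Derivation:
Char 1 ('B'): step: R->0, L->6 (L advanced); B->plug->A->R->D->L->A->refl->F->L'->H->R'->B->plug->A
Char 2 ('C'): step: R->1, L=6; C->plug->H->R->C->L->H->refl->G->L'->E->R'->G->plug->G
Char 3 ('E'): step: R->2, L=6; E->plug->E->R->A->L->B->refl->C->L'->G->R'->A->plug->B
Char 4 ('C'): step: R->3, L=6; C->plug->H->R->F->L->E->refl->D->L'->B->R'->A->plug->B
Char 5 ('G'): step: R->4, L=6; G->plug->G->R->E->L->G->refl->H->L'->C->R'->A->plug->B
Char 6 ('E'): step: R->5, L=6; E->plug->E->R->C->L->H->refl->G->L'->E->R'->A->plug->B
Char 7 ('D'): step: R->6, L=6; D->plug->D->R->B->L->D->refl->E->L'->F->R'->C->plug->H
Char 8 ('F'): step: R->7, L=6; F->plug->F->R->H->L->F->refl->A->L'->D->R'->H->plug->C
Char 9 ('H'): step: R->0, L->7 (L advanced); H->plug->C->R->A->L->C->refl->B->L'->F->R'->H->plug->C
Char 10 ('B'): step: R->1, L=7; B->plug->A->R->G->L->E->refl->D->L'->E->R'->G->plug->G
Char 11 ('C'): step: R->2, L=7; C->plug->H->R->F->L->B->refl->C->L'->A->R'->E->plug->E
Char 12 ('F'): step: R->3, L=7; F->plug->F->R->A->L->C->refl->B->L'->F->R'->H->plug->C
Final: ciphertext=AGBBBBHCCGEC, RIGHT=3, LEFT=7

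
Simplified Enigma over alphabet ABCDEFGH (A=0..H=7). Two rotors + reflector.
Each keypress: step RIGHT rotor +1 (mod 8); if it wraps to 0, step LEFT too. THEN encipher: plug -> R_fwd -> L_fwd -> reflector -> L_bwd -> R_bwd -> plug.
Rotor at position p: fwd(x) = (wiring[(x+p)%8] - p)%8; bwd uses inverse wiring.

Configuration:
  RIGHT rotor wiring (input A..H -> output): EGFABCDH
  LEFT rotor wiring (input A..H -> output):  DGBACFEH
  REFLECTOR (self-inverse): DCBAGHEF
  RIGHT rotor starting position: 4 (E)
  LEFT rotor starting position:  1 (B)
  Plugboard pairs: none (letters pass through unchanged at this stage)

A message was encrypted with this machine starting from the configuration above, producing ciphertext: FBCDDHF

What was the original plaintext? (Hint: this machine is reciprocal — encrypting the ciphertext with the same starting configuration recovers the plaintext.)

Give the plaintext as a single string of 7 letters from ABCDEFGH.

Answer: CAGCABC

Derivation:
Char 1 ('F'): step: R->5, L=1; F->plug->F->R->A->L->F->refl->H->L'->C->R'->C->plug->C
Char 2 ('B'): step: R->6, L=1; B->plug->B->R->B->L->A->refl->D->L'->F->R'->A->plug->A
Char 3 ('C'): step: R->7, L=1; C->plug->C->R->H->L->C->refl->B->L'->D->R'->G->plug->G
Char 4 ('D'): step: R->0, L->2 (L advanced); D->plug->D->R->A->L->H->refl->F->L'->F->R'->C->plug->C
Char 5 ('D'): step: R->1, L=2; D->plug->D->R->A->L->H->refl->F->L'->F->R'->A->plug->A
Char 6 ('H'): step: R->2, L=2; H->plug->H->R->E->L->C->refl->B->L'->G->R'->B->plug->B
Char 7 ('F'): step: R->3, L=2; F->plug->F->R->B->L->G->refl->E->L'->H->R'->C->plug->C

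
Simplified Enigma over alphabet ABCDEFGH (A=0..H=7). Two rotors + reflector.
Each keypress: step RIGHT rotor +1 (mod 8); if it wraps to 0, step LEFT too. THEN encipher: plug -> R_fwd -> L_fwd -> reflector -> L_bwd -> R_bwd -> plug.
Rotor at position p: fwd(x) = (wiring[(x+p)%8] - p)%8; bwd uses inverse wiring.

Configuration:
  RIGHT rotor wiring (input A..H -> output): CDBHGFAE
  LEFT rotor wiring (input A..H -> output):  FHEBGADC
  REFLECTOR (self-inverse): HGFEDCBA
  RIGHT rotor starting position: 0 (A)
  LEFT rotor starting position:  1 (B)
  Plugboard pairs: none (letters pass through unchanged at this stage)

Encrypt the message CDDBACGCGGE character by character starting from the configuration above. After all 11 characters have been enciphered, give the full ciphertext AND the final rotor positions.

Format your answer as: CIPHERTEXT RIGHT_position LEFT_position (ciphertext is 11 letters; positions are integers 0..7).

Answer: BBBFEAEFEAD 3 2

Derivation:
Char 1 ('C'): step: R->1, L=1; C->plug->C->R->G->L->B->refl->G->L'->A->R'->B->plug->B
Char 2 ('D'): step: R->2, L=1; D->plug->D->R->D->L->F->refl->C->L'->F->R'->B->plug->B
Char 3 ('D'): step: R->3, L=1; D->plug->D->R->F->L->C->refl->F->L'->D->R'->B->plug->B
Char 4 ('B'): step: R->4, L=1; B->plug->B->R->B->L->D->refl->E->L'->H->R'->F->plug->F
Char 5 ('A'): step: R->5, L=1; A->plug->A->R->A->L->G->refl->B->L'->G->R'->E->plug->E
Char 6 ('C'): step: R->6, L=1; C->plug->C->R->E->L->H->refl->A->L'->C->R'->A->plug->A
Char 7 ('G'): step: R->7, L=1; G->plug->G->R->G->L->B->refl->G->L'->A->R'->E->plug->E
Char 8 ('C'): step: R->0, L->2 (L advanced); C->plug->C->R->B->L->H->refl->A->L'->F->R'->F->plug->F
Char 9 ('G'): step: R->1, L=2; G->plug->G->R->D->L->G->refl->B->L'->E->R'->E->plug->E
Char 10 ('G'): step: R->2, L=2; G->plug->G->R->A->L->C->refl->F->L'->H->R'->A->plug->A
Char 11 ('E'): step: R->3, L=2; E->plug->E->R->B->L->H->refl->A->L'->F->R'->D->plug->D
Final: ciphertext=BBBFEAEFEAD, RIGHT=3, LEFT=2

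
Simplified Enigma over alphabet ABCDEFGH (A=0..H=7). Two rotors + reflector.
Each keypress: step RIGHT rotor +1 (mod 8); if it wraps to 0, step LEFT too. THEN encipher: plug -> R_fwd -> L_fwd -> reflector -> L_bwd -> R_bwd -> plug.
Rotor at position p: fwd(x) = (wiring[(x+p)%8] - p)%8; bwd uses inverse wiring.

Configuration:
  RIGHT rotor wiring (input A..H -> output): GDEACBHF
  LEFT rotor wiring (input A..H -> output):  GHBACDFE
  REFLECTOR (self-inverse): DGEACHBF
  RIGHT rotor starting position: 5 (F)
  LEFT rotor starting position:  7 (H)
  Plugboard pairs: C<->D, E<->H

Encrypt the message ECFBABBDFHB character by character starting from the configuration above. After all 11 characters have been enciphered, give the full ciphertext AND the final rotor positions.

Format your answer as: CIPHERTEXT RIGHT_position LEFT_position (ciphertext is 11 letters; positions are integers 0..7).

Answer: HGAEDCDBDAC 0 1

Derivation:
Char 1 ('E'): step: R->6, L=7; E->plug->H->R->D->L->C->refl->E->L'->G->R'->E->plug->H
Char 2 ('C'): step: R->7, L=7; C->plug->D->R->F->L->D->refl->A->L'->C->R'->G->plug->G
Char 3 ('F'): step: R->0, L->0 (L advanced); F->plug->F->R->B->L->H->refl->F->L'->G->R'->A->plug->A
Char 4 ('B'): step: R->1, L=0; B->plug->B->R->D->L->A->refl->D->L'->F->R'->H->plug->E
Char 5 ('A'): step: R->2, L=0; A->plug->A->R->C->L->B->refl->G->L'->A->R'->C->plug->D
Char 6 ('B'): step: R->3, L=0; B->plug->B->R->H->L->E->refl->C->L'->E->R'->D->plug->C
Char 7 ('B'): step: R->4, L=0; B->plug->B->R->F->L->D->refl->A->L'->D->R'->C->plug->D
Char 8 ('D'): step: R->5, L=0; D->plug->C->R->A->L->G->refl->B->L'->C->R'->B->plug->B
Char 9 ('F'): step: R->6, L=0; F->plug->F->R->C->L->B->refl->G->L'->A->R'->C->plug->D
Char 10 ('H'): step: R->7, L=0; H->plug->E->R->B->L->H->refl->F->L'->G->R'->A->plug->A
Char 11 ('B'): step: R->0, L->1 (L advanced); B->plug->B->R->D->L->B->refl->G->L'->A->R'->D->plug->C
Final: ciphertext=HGAEDCDBDAC, RIGHT=0, LEFT=1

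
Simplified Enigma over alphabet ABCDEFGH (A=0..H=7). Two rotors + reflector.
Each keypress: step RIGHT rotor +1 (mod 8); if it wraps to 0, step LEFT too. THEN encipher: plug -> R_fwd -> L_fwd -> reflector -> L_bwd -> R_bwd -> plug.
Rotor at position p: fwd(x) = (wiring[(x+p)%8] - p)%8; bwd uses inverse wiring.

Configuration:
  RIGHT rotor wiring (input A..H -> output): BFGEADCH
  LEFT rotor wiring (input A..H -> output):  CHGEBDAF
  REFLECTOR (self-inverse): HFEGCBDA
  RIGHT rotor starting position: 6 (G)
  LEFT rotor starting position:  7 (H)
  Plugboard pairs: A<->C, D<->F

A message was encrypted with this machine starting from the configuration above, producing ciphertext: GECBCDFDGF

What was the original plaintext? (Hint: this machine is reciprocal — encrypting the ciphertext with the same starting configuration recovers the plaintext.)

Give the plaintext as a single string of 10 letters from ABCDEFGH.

Answer: FDFDDAGBFA

Derivation:
Char 1 ('G'): step: R->7, L=7; G->plug->G->R->E->L->F->refl->B->L'->H->R'->D->plug->F
Char 2 ('E'): step: R->0, L->0 (L advanced); E->plug->E->R->A->L->C->refl->E->L'->D->R'->F->plug->D
Char 3 ('C'): step: R->1, L=0; C->plug->A->R->E->L->B->refl->F->L'->H->R'->D->plug->F
Char 4 ('B'): step: R->2, L=0; B->plug->B->R->C->L->G->refl->D->L'->F->R'->F->plug->D
Char 5 ('C'): step: R->3, L=0; C->plug->A->R->B->L->H->refl->A->L'->G->R'->F->plug->D
Char 6 ('D'): step: R->4, L=0; D->plug->F->R->B->L->H->refl->A->L'->G->R'->C->plug->A
Char 7 ('F'): step: R->5, L=0; F->plug->D->R->E->L->B->refl->F->L'->H->R'->G->plug->G
Char 8 ('D'): step: R->6, L=0; D->plug->F->R->G->L->A->refl->H->L'->B->R'->B->plug->B
Char 9 ('G'): step: R->7, L=0; G->plug->G->R->E->L->B->refl->F->L'->H->R'->D->plug->F
Char 10 ('F'): step: R->0, L->1 (L advanced); F->plug->D->R->E->L->C->refl->E->L'->G->R'->C->plug->A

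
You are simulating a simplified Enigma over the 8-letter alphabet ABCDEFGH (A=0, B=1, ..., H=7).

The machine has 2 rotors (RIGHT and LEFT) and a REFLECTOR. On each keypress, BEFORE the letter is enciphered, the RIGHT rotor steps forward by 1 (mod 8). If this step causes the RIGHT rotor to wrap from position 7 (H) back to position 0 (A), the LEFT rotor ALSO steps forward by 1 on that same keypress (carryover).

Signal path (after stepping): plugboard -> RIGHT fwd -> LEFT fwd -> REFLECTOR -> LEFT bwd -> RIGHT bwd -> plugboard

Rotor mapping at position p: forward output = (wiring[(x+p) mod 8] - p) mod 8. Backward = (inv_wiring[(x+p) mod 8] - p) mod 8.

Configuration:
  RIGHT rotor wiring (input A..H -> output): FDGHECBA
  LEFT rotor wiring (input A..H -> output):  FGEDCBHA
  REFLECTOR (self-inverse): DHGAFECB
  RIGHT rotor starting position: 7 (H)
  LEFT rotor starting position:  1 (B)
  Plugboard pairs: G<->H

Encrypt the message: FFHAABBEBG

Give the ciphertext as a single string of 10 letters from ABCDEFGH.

Answer: CBGCCGHFED

Derivation:
Char 1 ('F'): step: R->0, L->2 (L advanced); F->plug->F->R->C->L->A->refl->D->L'->G->R'->C->plug->C
Char 2 ('F'): step: R->1, L=2; F->plug->F->R->A->L->C->refl->G->L'->F->R'->B->plug->B
Char 3 ('H'): step: R->2, L=2; H->plug->G->R->D->L->H->refl->B->L'->B->R'->H->plug->G
Char 4 ('A'): step: R->3, L=2; A->plug->A->R->E->L->F->refl->E->L'->H->R'->C->plug->C
Char 5 ('A'): step: R->4, L=2; A->plug->A->R->A->L->C->refl->G->L'->F->R'->C->plug->C
Char 6 ('B'): step: R->5, L=2; B->plug->B->R->E->L->F->refl->E->L'->H->R'->H->plug->G
Char 7 ('B'): step: R->6, L=2; B->plug->B->R->C->L->A->refl->D->L'->G->R'->G->plug->H
Char 8 ('E'): step: R->7, L=2; E->plug->E->R->A->L->C->refl->G->L'->F->R'->F->plug->F
Char 9 ('B'): step: R->0, L->3 (L advanced); B->plug->B->R->D->L->E->refl->F->L'->E->R'->E->plug->E
Char 10 ('G'): step: R->1, L=3; G->plug->H->R->E->L->F->refl->E->L'->D->R'->D->plug->D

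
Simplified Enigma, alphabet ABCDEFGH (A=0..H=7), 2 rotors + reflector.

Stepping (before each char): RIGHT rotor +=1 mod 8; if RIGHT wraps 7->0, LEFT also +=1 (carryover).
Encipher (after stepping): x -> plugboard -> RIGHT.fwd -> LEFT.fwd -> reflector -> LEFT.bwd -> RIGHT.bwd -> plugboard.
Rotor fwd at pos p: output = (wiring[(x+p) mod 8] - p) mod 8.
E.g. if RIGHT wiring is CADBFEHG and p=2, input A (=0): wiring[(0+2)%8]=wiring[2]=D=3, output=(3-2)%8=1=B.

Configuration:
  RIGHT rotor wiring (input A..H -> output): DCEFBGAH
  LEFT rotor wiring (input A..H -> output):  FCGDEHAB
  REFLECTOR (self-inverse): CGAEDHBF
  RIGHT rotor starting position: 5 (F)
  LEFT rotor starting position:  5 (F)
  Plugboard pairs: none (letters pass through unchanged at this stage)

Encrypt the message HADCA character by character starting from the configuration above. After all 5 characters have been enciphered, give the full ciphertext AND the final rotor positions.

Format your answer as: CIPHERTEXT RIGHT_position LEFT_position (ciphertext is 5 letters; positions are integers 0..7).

Char 1 ('H'): step: R->6, L=5; H->plug->H->R->A->L->C->refl->A->L'->D->R'->G->plug->G
Char 2 ('A'): step: R->7, L=5; A->plug->A->R->A->L->C->refl->A->L'->D->R'->C->plug->C
Char 3 ('D'): step: R->0, L->6 (L advanced); D->plug->D->R->F->L->F->refl->H->L'->C->R'->B->plug->B
Char 4 ('C'): step: R->1, L=6; C->plug->C->R->E->L->A->refl->C->L'->A->R'->D->plug->D
Char 5 ('A'): step: R->2, L=6; A->plug->A->R->C->L->H->refl->F->L'->F->R'->F->plug->F
Final: ciphertext=GCBDF, RIGHT=2, LEFT=6

Answer: GCBDF 2 6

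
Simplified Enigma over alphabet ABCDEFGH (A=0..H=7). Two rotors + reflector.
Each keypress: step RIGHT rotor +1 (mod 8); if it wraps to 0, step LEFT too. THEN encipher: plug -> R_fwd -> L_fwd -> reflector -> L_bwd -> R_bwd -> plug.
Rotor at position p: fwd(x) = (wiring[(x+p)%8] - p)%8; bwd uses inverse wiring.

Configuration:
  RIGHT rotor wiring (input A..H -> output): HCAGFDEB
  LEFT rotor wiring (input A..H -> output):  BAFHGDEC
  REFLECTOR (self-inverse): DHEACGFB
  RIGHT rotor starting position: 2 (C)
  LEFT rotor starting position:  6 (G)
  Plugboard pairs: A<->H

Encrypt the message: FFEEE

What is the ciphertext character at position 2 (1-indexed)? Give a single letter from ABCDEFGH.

Char 1 ('F'): step: R->3, L=6; F->plug->F->R->E->L->H->refl->B->L'->F->R'->H->plug->A
Char 2 ('F'): step: R->4, L=6; F->plug->F->R->G->L->A->refl->D->L'->C->R'->H->plug->A

A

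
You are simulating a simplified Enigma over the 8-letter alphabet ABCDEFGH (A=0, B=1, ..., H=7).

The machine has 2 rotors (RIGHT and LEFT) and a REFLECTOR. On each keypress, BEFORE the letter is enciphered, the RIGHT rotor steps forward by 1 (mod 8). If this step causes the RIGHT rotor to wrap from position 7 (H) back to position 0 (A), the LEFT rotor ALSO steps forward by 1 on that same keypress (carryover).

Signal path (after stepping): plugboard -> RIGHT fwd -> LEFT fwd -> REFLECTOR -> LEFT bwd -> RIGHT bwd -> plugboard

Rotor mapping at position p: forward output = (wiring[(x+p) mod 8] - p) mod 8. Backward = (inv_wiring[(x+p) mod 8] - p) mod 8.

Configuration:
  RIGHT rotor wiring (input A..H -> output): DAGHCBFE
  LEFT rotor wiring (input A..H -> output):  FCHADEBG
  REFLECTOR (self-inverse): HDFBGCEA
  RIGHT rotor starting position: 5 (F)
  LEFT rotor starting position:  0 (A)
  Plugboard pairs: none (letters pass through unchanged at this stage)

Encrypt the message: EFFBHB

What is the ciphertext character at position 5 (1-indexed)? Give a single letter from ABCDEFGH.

Char 1 ('E'): step: R->6, L=0; E->plug->E->R->A->L->F->refl->C->L'->B->R'->F->plug->F
Char 2 ('F'): step: R->7, L=0; F->plug->F->R->D->L->A->refl->H->L'->C->R'->G->plug->G
Char 3 ('F'): step: R->0, L->1 (L advanced); F->plug->F->R->B->L->G->refl->E->L'->H->R'->D->plug->D
Char 4 ('B'): step: R->1, L=1; B->plug->B->R->F->L->A->refl->H->L'->C->R'->H->plug->H
Char 5 ('H'): step: R->2, L=1; H->plug->H->R->G->L->F->refl->C->L'->D->R'->E->plug->E

E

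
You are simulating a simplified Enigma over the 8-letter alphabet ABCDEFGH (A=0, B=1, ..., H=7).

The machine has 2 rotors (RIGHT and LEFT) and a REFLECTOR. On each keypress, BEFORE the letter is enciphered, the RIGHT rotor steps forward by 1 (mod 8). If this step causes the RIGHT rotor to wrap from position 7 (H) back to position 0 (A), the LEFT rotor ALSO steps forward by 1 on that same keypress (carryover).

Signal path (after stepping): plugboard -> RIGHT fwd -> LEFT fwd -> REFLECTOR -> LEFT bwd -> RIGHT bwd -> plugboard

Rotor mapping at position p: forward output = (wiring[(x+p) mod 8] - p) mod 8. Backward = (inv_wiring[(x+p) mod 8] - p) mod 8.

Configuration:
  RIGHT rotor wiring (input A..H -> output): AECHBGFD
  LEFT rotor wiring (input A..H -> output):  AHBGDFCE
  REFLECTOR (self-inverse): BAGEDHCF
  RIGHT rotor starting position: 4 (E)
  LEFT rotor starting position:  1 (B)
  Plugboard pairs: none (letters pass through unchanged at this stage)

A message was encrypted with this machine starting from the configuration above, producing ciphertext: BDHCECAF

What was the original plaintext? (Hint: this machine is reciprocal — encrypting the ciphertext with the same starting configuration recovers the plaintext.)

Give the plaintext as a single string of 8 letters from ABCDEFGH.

Answer: DEABCADD

Derivation:
Char 1 ('B'): step: R->5, L=1; B->plug->B->R->A->L->G->refl->C->L'->D->R'->D->plug->D
Char 2 ('D'): step: R->6, L=1; D->plug->D->R->G->L->D->refl->E->L'->E->R'->E->plug->E
Char 3 ('H'): step: R->7, L=1; H->plug->H->R->G->L->D->refl->E->L'->E->R'->A->plug->A
Char 4 ('C'): step: R->0, L->2 (L advanced); C->plug->C->R->C->L->B->refl->A->L'->E->R'->B->plug->B
Char 5 ('E'): step: R->1, L=2; E->plug->E->R->F->L->C->refl->G->L'->G->R'->C->plug->C
Char 6 ('C'): step: R->2, L=2; C->plug->C->R->H->L->F->refl->H->L'->A->R'->A->plug->A
Char 7 ('A'): step: R->3, L=2; A->plug->A->R->E->L->A->refl->B->L'->C->R'->D->plug->D
Char 8 ('F'): step: R->4, L=2; F->plug->F->R->A->L->H->refl->F->L'->H->R'->D->plug->D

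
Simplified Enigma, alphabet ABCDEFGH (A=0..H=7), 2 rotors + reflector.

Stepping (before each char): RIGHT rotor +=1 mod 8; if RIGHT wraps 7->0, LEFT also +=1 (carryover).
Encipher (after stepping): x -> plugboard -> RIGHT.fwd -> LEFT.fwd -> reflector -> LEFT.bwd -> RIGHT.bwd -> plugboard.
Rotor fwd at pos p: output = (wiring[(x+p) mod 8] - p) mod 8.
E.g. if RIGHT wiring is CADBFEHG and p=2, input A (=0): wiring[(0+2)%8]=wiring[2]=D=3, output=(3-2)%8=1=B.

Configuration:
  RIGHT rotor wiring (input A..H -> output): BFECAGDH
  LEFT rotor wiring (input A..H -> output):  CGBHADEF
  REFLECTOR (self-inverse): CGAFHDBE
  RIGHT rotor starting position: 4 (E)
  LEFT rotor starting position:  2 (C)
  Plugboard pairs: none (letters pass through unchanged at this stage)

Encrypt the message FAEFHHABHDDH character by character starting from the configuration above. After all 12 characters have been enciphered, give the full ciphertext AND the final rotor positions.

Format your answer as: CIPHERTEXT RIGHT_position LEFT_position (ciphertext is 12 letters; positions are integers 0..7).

Char 1 ('F'): step: R->5, L=2; F->plug->F->R->H->L->E->refl->H->L'->A->R'->E->plug->E
Char 2 ('A'): step: R->6, L=2; A->plug->A->R->F->L->D->refl->F->L'->B->R'->B->plug->B
Char 3 ('E'): step: R->7, L=2; E->plug->E->R->D->L->B->refl->G->L'->C->R'->B->plug->B
Char 4 ('F'): step: R->0, L->3 (L advanced); F->plug->F->R->G->L->D->refl->F->L'->B->R'->A->plug->A
Char 5 ('H'): step: R->1, L=3; H->plug->H->R->A->L->E->refl->H->L'->F->R'->E->plug->E
Char 6 ('H'): step: R->2, L=3; H->plug->H->R->D->L->B->refl->G->L'->H->R'->G->plug->G
Char 7 ('A'): step: R->3, L=3; A->plug->A->R->H->L->G->refl->B->L'->D->R'->C->plug->C
Char 8 ('B'): step: R->4, L=3; B->plug->B->R->C->L->A->refl->C->L'->E->R'->A->plug->A
Char 9 ('H'): step: R->5, L=3; H->plug->H->R->D->L->B->refl->G->L'->H->R'->F->plug->F
Char 10 ('D'): step: R->6, L=3; D->plug->D->R->H->L->G->refl->B->L'->D->R'->C->plug->C
Char 11 ('D'): step: R->7, L=3; D->plug->D->R->F->L->H->refl->E->L'->A->R'->A->plug->A
Char 12 ('H'): step: R->0, L->4 (L advanced); H->plug->H->R->H->L->D->refl->F->L'->G->R'->F->plug->F
Final: ciphertext=EBBAEGCAFCAF, RIGHT=0, LEFT=4

Answer: EBBAEGCAFCAF 0 4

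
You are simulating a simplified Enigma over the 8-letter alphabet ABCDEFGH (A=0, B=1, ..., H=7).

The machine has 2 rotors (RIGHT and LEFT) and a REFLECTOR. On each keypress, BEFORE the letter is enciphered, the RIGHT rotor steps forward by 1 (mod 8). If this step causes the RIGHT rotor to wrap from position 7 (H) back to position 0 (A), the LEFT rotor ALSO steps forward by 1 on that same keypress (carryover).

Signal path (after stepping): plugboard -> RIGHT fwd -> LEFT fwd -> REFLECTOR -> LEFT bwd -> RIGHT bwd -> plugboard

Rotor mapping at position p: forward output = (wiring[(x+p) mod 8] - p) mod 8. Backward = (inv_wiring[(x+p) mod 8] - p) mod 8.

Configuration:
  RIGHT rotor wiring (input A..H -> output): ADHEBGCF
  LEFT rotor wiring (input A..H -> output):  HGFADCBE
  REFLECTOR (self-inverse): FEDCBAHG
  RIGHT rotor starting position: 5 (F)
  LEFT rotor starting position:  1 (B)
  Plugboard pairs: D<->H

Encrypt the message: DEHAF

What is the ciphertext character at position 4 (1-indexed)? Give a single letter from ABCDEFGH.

Char 1 ('D'): step: R->6, L=1; D->plug->H->R->A->L->F->refl->A->L'->F->R'->D->plug->H
Char 2 ('E'): step: R->7, L=1; E->plug->E->R->F->L->A->refl->F->L'->A->R'->D->plug->H
Char 3 ('H'): step: R->0, L->2 (L advanced); H->plug->D->R->E->L->H->refl->G->L'->B->R'->E->plug->E
Char 4 ('A'): step: R->1, L=2; A->plug->A->R->C->L->B->refl->E->L'->H->R'->H->plug->D

D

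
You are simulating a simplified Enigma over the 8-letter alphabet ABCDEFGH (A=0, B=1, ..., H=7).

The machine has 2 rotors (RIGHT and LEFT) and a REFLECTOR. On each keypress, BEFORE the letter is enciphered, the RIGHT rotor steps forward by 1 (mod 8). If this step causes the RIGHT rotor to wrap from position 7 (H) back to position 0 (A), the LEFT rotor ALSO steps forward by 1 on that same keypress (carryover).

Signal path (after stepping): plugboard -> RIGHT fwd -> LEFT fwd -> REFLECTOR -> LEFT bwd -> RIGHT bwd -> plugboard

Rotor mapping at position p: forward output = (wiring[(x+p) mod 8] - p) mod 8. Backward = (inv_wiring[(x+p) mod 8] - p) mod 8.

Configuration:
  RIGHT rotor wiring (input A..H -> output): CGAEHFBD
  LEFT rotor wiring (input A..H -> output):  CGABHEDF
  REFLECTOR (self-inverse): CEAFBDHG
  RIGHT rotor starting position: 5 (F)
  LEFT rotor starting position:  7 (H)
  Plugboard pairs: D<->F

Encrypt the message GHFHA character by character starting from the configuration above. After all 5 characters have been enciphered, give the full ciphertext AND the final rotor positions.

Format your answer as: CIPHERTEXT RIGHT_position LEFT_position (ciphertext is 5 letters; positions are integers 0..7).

Char 1 ('G'): step: R->6, L=7; G->plug->G->R->B->L->D->refl->F->L'->G->R'->F->plug->D
Char 2 ('H'): step: R->7, L=7; H->plug->H->R->C->L->H->refl->G->L'->A->R'->F->plug->D
Char 3 ('F'): step: R->0, L->0 (L advanced); F->plug->D->R->E->L->H->refl->G->L'->B->R'->G->plug->G
Char 4 ('H'): step: R->1, L=0; H->plug->H->R->B->L->G->refl->H->L'->E->R'->E->plug->E
Char 5 ('A'): step: R->2, L=0; A->plug->A->R->G->L->D->refl->F->L'->H->R'->E->plug->E
Final: ciphertext=DDGEE, RIGHT=2, LEFT=0

Answer: DDGEE 2 0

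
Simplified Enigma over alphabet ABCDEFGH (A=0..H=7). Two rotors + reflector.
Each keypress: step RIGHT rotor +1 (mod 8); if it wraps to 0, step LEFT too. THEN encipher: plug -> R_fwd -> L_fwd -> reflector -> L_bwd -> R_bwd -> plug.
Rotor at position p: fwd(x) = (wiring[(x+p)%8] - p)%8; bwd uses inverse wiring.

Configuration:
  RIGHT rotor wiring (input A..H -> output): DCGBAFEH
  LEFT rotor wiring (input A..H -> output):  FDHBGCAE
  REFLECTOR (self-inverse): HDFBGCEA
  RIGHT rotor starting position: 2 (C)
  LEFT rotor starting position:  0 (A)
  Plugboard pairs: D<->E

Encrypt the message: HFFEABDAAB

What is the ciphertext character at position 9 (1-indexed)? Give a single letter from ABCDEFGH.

Char 1 ('H'): step: R->3, L=0; H->plug->H->R->D->L->B->refl->D->L'->B->R'->D->plug->E
Char 2 ('F'): step: R->4, L=0; F->plug->F->R->G->L->A->refl->H->L'->C->R'->G->plug->G
Char 3 ('F'): step: R->5, L=0; F->plug->F->R->B->L->D->refl->B->L'->D->R'->H->plug->H
Char 4 ('E'): step: R->6, L=0; E->plug->D->R->E->L->G->refl->E->L'->H->R'->H->plug->H
Char 5 ('A'): step: R->7, L=0; A->plug->A->R->A->L->F->refl->C->L'->F->R'->H->plug->H
Char 6 ('B'): step: R->0, L->1 (L advanced); B->plug->B->R->C->L->A->refl->H->L'->F->R'->F->plug->F
Char 7 ('D'): step: R->1, L=1; D->plug->E->R->E->L->B->refl->D->L'->G->R'->G->plug->G
Char 8 ('A'): step: R->2, L=1; A->plug->A->R->E->L->B->refl->D->L'->G->R'->C->plug->C
Char 9 ('A'): step: R->3, L=1; A->plug->A->R->G->L->D->refl->B->L'->E->R'->E->plug->D

D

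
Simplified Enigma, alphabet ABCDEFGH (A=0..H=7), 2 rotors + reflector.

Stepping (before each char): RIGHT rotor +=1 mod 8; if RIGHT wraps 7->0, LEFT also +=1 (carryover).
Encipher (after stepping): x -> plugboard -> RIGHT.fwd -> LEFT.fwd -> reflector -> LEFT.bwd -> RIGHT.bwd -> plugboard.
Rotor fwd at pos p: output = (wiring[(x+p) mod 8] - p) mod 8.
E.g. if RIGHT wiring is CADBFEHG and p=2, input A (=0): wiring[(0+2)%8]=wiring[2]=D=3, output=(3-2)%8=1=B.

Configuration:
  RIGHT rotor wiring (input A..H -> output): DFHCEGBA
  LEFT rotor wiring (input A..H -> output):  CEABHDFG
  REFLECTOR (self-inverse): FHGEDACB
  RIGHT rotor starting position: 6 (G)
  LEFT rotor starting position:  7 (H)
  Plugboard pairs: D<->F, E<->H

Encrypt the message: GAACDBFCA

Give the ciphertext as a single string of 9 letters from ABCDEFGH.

Answer: BHFDAEDHD

Derivation:
Char 1 ('G'): step: R->7, L=7; G->plug->G->R->H->L->G->refl->C->L'->E->R'->B->plug->B
Char 2 ('A'): step: R->0, L->0 (L advanced); A->plug->A->R->D->L->B->refl->H->L'->E->R'->E->plug->H
Char 3 ('A'): step: R->1, L=0; A->plug->A->R->E->L->H->refl->B->L'->D->R'->D->plug->F
Char 4 ('C'): step: R->2, L=0; C->plug->C->R->C->L->A->refl->F->L'->G->R'->F->plug->D
Char 5 ('D'): step: R->3, L=0; D->plug->F->R->A->L->C->refl->G->L'->H->R'->A->plug->A
Char 6 ('B'): step: R->4, L=0; B->plug->B->R->C->L->A->refl->F->L'->G->R'->H->plug->E
Char 7 ('F'): step: R->5, L=0; F->plug->D->R->G->L->F->refl->A->L'->C->R'->F->plug->D
Char 8 ('C'): step: R->6, L=0; C->plug->C->R->F->L->D->refl->E->L'->B->R'->E->plug->H
Char 9 ('A'): step: R->7, L=0; A->plug->A->R->B->L->E->refl->D->L'->F->R'->F->plug->D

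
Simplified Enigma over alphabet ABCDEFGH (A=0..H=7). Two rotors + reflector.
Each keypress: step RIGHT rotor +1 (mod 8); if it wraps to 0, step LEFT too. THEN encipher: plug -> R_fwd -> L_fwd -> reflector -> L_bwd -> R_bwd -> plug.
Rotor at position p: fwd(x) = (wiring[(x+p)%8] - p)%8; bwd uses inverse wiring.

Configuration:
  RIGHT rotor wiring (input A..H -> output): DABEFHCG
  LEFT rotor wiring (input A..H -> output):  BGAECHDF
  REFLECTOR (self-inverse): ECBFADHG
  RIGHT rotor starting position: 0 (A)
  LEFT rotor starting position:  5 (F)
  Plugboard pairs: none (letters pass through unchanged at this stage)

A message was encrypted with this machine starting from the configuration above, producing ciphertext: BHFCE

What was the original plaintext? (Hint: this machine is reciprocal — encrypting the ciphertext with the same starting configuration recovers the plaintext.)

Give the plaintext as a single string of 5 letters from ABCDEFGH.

Answer: DGCAA

Derivation:
Char 1 ('B'): step: R->1, L=5; B->plug->B->R->A->L->C->refl->B->L'->E->R'->D->plug->D
Char 2 ('H'): step: R->2, L=5; H->plug->H->R->G->L->H->refl->G->L'->B->R'->G->plug->G
Char 3 ('F'): step: R->3, L=5; F->plug->F->R->A->L->C->refl->B->L'->E->R'->C->plug->C
Char 4 ('C'): step: R->4, L=5; C->plug->C->R->G->L->H->refl->G->L'->B->R'->A->plug->A
Char 5 ('E'): step: R->5, L=5; E->plug->E->R->D->L->E->refl->A->L'->C->R'->A->plug->A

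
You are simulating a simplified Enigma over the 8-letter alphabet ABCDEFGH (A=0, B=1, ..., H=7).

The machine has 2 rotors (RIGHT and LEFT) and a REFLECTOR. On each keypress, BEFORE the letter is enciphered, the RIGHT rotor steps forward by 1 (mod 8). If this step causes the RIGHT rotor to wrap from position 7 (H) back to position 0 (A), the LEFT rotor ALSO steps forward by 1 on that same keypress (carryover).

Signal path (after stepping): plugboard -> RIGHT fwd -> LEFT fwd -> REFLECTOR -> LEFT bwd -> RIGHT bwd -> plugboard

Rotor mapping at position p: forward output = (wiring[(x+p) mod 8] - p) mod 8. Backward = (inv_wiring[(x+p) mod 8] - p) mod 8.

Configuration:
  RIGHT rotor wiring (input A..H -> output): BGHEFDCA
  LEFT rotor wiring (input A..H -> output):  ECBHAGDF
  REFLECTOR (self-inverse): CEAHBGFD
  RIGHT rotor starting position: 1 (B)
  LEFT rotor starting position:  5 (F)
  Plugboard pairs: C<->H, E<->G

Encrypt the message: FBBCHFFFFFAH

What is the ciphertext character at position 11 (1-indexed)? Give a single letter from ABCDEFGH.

Char 1 ('F'): step: R->2, L=5; F->plug->F->R->G->L->C->refl->A->L'->C->R'->B->plug->B
Char 2 ('B'): step: R->3, L=5; B->plug->B->R->C->L->A->refl->C->L'->G->R'->F->plug->F
Char 3 ('B'): step: R->4, L=5; B->plug->B->R->H->L->D->refl->H->L'->D->R'->G->plug->E
Char 4 ('C'): step: R->5, L=5; C->plug->H->R->A->L->B->refl->E->L'->F->R'->B->plug->B
Char 5 ('H'): step: R->6, L=5; H->plug->C->R->D->L->H->refl->D->L'->H->R'->G->plug->E
Char 6 ('F'): step: R->7, L=5; F->plug->F->R->G->L->C->refl->A->L'->C->R'->B->plug->B
Char 7 ('F'): step: R->0, L->6 (L advanced); F->plug->F->R->D->L->E->refl->B->L'->F->R'->E->plug->G
Char 8 ('F'): step: R->1, L=6; F->plug->F->R->B->L->H->refl->D->L'->E->R'->D->plug->D
Char 9 ('F'): step: R->2, L=6; F->plug->F->R->G->L->C->refl->A->L'->H->R'->G->plug->E
Char 10 ('F'): step: R->3, L=6; F->plug->F->R->G->L->C->refl->A->L'->H->R'->D->plug->D
Char 11 ('A'): step: R->4, L=6; A->plug->A->R->B->L->H->refl->D->L'->E->R'->D->plug->D

D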